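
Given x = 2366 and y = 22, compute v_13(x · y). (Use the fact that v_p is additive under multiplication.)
v_13(52052) = 2

v_p(x) = 2 (factor: 2366 = 13^2 · 14); v_p(y) = 0 (factor: 22 = 13^0 · 22). Additivity: v_p(xy) = v_p(x) + v_p(y) = 2 + 0 = 2. (Direct check: xy = 52052 = 13^2 · (308).)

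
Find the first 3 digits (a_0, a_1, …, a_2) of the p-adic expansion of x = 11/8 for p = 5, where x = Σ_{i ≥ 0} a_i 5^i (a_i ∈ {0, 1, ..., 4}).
(a_0, …, a_2) = (2, 3, 0)

v_5(11/8) = 0 (numerator and denominator both coprime to 5), so x ∈ ℤ_5^×. Compute digits iteratively via a_i = x_i mod 5, x_{i+1} = (x_i − a_i)/5, with x_0 = x:
  x_0 = 11/8;  a_0 = 2;  x_1 = (x_0 − 2)/5 = -1/8
  x_1 = -1/8;  a_1 = 3;  x_2 = (x_1 − 3)/5 = -5/8
  x_2 = -5/8;  a_2 = 0;  x_3 = (x_2 − 0)/5 = -1/8
Digits: (2, 3, 0).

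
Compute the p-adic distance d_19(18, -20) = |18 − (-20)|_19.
d_19(18, -20) = 1/19

Step 1 — x − y = 18 − (-20) = 38. Step 2 — v_19(38) = 1 (factor: 38 = (19^1 · 2); the sign does not affect v_p). Step 3 — |x − y|_19 = 19^{-1} = 1/19.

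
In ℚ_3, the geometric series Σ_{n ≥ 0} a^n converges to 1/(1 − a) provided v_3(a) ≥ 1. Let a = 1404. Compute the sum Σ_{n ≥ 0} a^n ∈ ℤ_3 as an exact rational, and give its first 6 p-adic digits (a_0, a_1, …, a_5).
Σ a^n = 1/(1 − a) = -1/1403;  first 6 digits = (1, 0, 0, 1, 2, 2)

v_3(a) = 3 ≥ 1, so the series converges in ℤ_3 to 1/(1 − a) = 1/(1 − 1404) = -1/1403. Expand this rational in ℤ_3: compute digits iteratively via d_i = x_i mod 3, x_{i+1} = (x_i − d_i)/3. The first 6 digits are (1, 0, 0, 1, 2, 2).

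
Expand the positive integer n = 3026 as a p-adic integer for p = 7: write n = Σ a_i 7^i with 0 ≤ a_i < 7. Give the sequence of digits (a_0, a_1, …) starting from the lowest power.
(a_0, a_1, …) = (2, 5, 5, 1, 1)

Repeated division by 7 gives the digits low-to-high: 3026 = 2 + 5·7^1 + 5·7^2 + 1·7^3 + 1·7^4. Digit sequence: (2, 5, 5, 1, 1).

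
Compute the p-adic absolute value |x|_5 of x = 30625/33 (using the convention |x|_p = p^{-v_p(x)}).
|30625/33|_5 = 1/625

Step 1 — compute v_5(x) by factoring powers of 5 out of the numerator and denominator: v_5(30625/33) = 4. Step 2 — apply |x|_p = p^{-v_p(x)} = 5^{-4} = 1/625.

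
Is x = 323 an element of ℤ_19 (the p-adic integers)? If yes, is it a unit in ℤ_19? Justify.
x ∈ ℤ_19 but not a unit; v_19(x) = 1 > 0

ℤ_19 = {x ∈ ℚ_19 : v_19(x) ≥ 0} and ℤ_19^× = {x ∈ ℤ_19 : v_19(x) = 0}. Here v_19(323) = v_19(num) − v_19(den) = 1; compare against these criteria.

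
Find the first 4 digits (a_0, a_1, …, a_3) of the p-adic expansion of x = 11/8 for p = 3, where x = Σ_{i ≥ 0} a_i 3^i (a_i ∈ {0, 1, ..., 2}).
(a_0, …, a_3) = (1, 2, 2, 1)

v_3(11/8) = 0 (numerator and denominator both coprime to 3), so x ∈ ℤ_3^×. Compute digits iteratively via a_i = x_i mod 3, x_{i+1} = (x_i − a_i)/3, with x_0 = x:
  x_0 = 11/8;  a_0 = 1;  x_1 = (x_0 − 1)/3 = 1/8
  x_1 = 1/8;  a_1 = 2;  x_2 = (x_1 − 2)/3 = -5/8
  x_2 = -5/8;  a_2 = 2;  x_3 = (x_2 − 2)/3 = -7/8
  x_3 = -7/8;  a_3 = 1;  x_4 = (x_3 − 1)/3 = -5/8
Digits: (1, 2, 2, 1).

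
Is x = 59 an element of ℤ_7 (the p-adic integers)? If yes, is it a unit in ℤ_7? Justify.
x ∈ ℤ_7^× (unit); v_7(x) = 0

ℤ_7 = {x ∈ ℚ_7 : v_7(x) ≥ 0} and ℤ_7^× = {x ∈ ℤ_7 : v_7(x) = 0}. Here v_7(59) = v_7(num) − v_7(den) = 0; compare against these criteria.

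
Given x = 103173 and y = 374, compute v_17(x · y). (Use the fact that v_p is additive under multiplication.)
v_17(38586702) = 4

v_p(x) = 3 (factor: 103173 = 17^3 · 21); v_p(y) = 1 (factor: 374 = 17^1 · 22). Additivity: v_p(xy) = v_p(x) + v_p(y) = 3 + 1 = 4. (Direct check: xy = 38586702 = 17^4 · (462).)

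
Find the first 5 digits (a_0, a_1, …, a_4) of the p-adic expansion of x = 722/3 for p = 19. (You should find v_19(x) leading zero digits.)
(a_0, …, a_4) = (0, 0, 7, 6, 6)

v_19(722/3) = 2, so a_0 = ... = a_1 = 0. Factor out: x = 19^2 · u with u = 2/3 a unit in ℤ_19. Expand u iteratively via a_{v+i} = u_i mod 19, u_{i+1} = (u_i − a_{v+i})/19:
  u_0 = 2/3;  a_2 = 7;  u_1 = (u_0 − 7)/19 = -1/3
  u_1 = -1/3;  a_3 = 6;  u_2 = (u_1 − 6)/19 = -1/3
  u_2 = -1/3;  a_4 = 6;  u_3 = (u_2 − 6)/19 = -1/3
Digits: (0, 0, 7, 6, 6).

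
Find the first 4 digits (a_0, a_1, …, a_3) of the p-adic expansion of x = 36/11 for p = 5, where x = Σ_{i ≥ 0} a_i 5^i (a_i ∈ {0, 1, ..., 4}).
(a_0, …, a_3) = (1, 0, 1, 3)

v_5(36/11) = 0 (numerator and denominator both coprime to 5), so x ∈ ℤ_5^×. Compute digits iteratively via a_i = x_i mod 5, x_{i+1} = (x_i − a_i)/5, with x_0 = x:
  x_0 = 36/11;  a_0 = 1;  x_1 = (x_0 − 1)/5 = 5/11
  x_1 = 5/11;  a_1 = 0;  x_2 = (x_1 − 0)/5 = 1/11
  x_2 = 1/11;  a_2 = 1;  x_3 = (x_2 − 1)/5 = -2/11
  x_3 = -2/11;  a_3 = 3;  x_4 = (x_3 − 3)/5 = -7/11
Digits: (1, 0, 1, 3).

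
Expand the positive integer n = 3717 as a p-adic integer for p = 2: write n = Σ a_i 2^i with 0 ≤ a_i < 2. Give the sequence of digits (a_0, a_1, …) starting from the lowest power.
(a_0, a_1, …) = (1, 0, 1, 0, 0, 0, 0, 1, 0, 1, 1, 1)

Repeated division by 2 gives the digits low-to-high: 3717 = 1 + 1·2^2 + 1·2^7 + 1·2^9 + 1·2^10 + 1·2^11. Digit sequence: (1, 0, 1, 0, 0, 0, 0, 1, 0, 1, 1, 1).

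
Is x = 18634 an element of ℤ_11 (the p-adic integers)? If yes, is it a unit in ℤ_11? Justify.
x ∈ ℤ_11 but not a unit; v_11(x) = 3 > 0

ℤ_11 = {x ∈ ℚ_11 : v_11(x) ≥ 0} and ℤ_11^× = {x ∈ ℤ_11 : v_11(x) = 0}. Here v_11(18634) = v_11(num) − v_11(den) = 3; compare against these criteria.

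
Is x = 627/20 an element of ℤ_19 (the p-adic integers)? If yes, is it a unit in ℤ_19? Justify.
x ∈ ℤ_19 but not a unit; v_19(x) = 1 > 0

ℤ_19 = {x ∈ ℚ_19 : v_19(x) ≥ 0} and ℤ_19^× = {x ∈ ℤ_19 : v_19(x) = 0}. Here v_19(627/20) = v_19(num) − v_19(den) = 1; compare against these criteria.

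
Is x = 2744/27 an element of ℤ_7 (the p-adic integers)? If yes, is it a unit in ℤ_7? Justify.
x ∈ ℤ_7 but not a unit; v_7(x) = 3 > 0

ℤ_7 = {x ∈ ℚ_7 : v_7(x) ≥ 0} and ℤ_7^× = {x ∈ ℤ_7 : v_7(x) = 0}. Here v_7(2744/27) = v_7(num) − v_7(den) = 3; compare against these criteria.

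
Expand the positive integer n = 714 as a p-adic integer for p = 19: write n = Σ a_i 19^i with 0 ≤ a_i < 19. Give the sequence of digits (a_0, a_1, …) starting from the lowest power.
(a_0, a_1, …) = (11, 18, 1)

Repeated division by 19 gives the digits low-to-high: 714 = 11 + 18·19^1 + 1·19^2. Digit sequence: (11, 18, 1).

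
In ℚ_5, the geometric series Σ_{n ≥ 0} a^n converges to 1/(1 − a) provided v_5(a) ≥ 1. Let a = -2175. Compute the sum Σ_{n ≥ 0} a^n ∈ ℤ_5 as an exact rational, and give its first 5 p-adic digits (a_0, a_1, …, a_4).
Σ a^n = 1/(1 − a) = 1/2176;  first 5 digits = (1, 0, 3, 2, 0)

v_5(a) = 2 ≥ 1, so the series converges in ℤ_5 to 1/(1 − a) = 1/(1 − (-2175)) = 1/2176. Expand this rational in ℤ_5: compute digits iteratively via d_i = x_i mod 5, x_{i+1} = (x_i − d_i)/5. The first 5 digits are (1, 0, 3, 2, 0).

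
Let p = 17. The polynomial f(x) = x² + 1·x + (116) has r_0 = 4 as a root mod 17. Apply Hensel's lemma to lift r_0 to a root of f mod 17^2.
r_1 = 21 (mod 289)

Hensel: r_{i+1} = r_i − f(r_i)·(f′(r_i))^{-1} mod 17^{i+2}, f′(x) = 2x + 1. Iterate:
  r_0 = 4 (mod 17)
  r_1 = 21 (mod 289)
Final: r = 21 satisfies f(r) ≡ 0 mod 17^2.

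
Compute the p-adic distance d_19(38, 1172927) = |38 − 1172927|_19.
d_19(38, 1172927) = 1/130321

Step 1 — x − y = 38 − 1172927 = -1172889. Step 2 — v_19(-1172889) = 4 (factor: -1172889 = −(19^4 · 9); the sign does not affect v_p). Step 3 — |x − y|_19 = 19^{-4} = 1/130321.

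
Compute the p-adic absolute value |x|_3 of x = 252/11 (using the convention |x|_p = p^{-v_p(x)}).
|252/11|_3 = 1/9

Step 1 — compute v_3(x) by factoring powers of 3 out of the numerator and denominator: v_3(252/11) = 2. Step 2 — apply |x|_p = p^{-v_p(x)} = 3^{-2} = 1/9.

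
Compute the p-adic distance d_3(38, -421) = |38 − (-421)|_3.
d_3(38, -421) = 1/27

Step 1 — x − y = 38 − (-421) = 459. Step 2 — v_3(459) = 3 (factor: 459 = (3^3 · 17); the sign does not affect v_p). Step 3 — |x − y|_3 = 3^{-3} = 1/27.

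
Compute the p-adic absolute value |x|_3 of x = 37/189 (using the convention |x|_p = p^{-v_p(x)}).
|37/189|_3 = 27

Step 1 — compute v_3(x) by factoring powers of 3 out of the numerator and denominator: v_3(37/189) = -3. Step 2 — apply |x|_p = p^{-v_p(x)} = 3^{3} = 27.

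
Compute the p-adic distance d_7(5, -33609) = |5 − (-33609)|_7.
d_7(5, -33609) = 1/16807

Step 1 — x − y = 5 − (-33609) = 33614. Step 2 — v_7(33614) = 5 (factor: 33614 = (7^5 · 2); the sign does not affect v_p). Step 3 — |x − y|_7 = 7^{-5} = 1/16807.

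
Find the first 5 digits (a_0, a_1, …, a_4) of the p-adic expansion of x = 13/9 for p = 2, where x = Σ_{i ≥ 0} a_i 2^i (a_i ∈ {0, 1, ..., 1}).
(a_0, …, a_4) = (1, 0, 1, 0, 0)

v_2(13/9) = 0 (numerator and denominator both coprime to 2), so x ∈ ℤ_2^×. Compute digits iteratively via a_i = x_i mod 2, x_{i+1} = (x_i − a_i)/2, with x_0 = x:
  x_0 = 13/9;  a_0 = 1;  x_1 = (x_0 − 1)/2 = 2/9
  x_1 = 2/9;  a_1 = 0;  x_2 = (x_1 − 0)/2 = 1/9
  x_2 = 1/9;  a_2 = 1;  x_3 = (x_2 − 1)/2 = -4/9
  x_3 = -4/9;  a_3 = 0;  x_4 = (x_3 − 0)/2 = -2/9
  x_4 = -2/9;  a_4 = 0;  x_5 = (x_4 − 0)/2 = -1/9
Digits: (1, 0, 1, 0, 0).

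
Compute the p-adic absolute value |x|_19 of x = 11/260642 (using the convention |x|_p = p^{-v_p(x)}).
|11/260642|_19 = 130321

Step 1 — compute v_19(x) by factoring powers of 19 out of the numerator and denominator: v_19(11/260642) = -4. Step 2 — apply |x|_p = p^{-v_p(x)} = 19^{4} = 130321.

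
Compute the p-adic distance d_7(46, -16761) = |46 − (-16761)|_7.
d_7(46, -16761) = 1/16807

Step 1 — x − y = 46 − (-16761) = 16807. Step 2 — v_7(16807) = 5 (factor: 16807 = (7^5 · 1); the sign does not affect v_p). Step 3 — |x − y|_7 = 7^{-5} = 1/16807.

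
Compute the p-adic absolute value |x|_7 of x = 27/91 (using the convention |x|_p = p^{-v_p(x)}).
|27/91|_7 = 7

Step 1 — compute v_7(x) by factoring powers of 7 out of the numerator and denominator: v_7(27/91) = -1. Step 2 — apply |x|_p = p^{-v_p(x)} = 7^{1} = 7.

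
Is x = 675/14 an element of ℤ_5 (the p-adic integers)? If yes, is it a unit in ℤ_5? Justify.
x ∈ ℤ_5 but not a unit; v_5(x) = 2 > 0

ℤ_5 = {x ∈ ℚ_5 : v_5(x) ≥ 0} and ℤ_5^× = {x ∈ ℤ_5 : v_5(x) = 0}. Here v_5(675/14) = v_5(num) − v_5(den) = 2; compare against these criteria.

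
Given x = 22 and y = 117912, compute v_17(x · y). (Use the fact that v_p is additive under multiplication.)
v_17(2594064) = 3

v_p(x) = 0 (factor: 22 = 17^0 · 22); v_p(y) = 3 (factor: 117912 = 17^3 · 24). Additivity: v_p(xy) = v_p(x) + v_p(y) = 0 + 3 = 3. (Direct check: xy = 2594064 = 17^3 · (528).)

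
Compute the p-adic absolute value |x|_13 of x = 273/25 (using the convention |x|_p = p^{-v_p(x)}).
|273/25|_13 = 1/13

Step 1 — compute v_13(x) by factoring powers of 13 out of the numerator and denominator: v_13(273/25) = 1. Step 2 — apply |x|_p = p^{-v_p(x)} = 13^{-1} = 1/13.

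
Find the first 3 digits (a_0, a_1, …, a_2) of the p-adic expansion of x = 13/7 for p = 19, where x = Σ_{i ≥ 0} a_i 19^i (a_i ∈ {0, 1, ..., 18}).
(a_0, …, a_2) = (10, 5, 16)

v_19(13/7) = 0 (numerator and denominator both coprime to 19), so x ∈ ℤ_19^×. Compute digits iteratively via a_i = x_i mod 19, x_{i+1} = (x_i − a_i)/19, with x_0 = x:
  x_0 = 13/7;  a_0 = 10;  x_1 = (x_0 − 10)/19 = -3/7
  x_1 = -3/7;  a_1 = 5;  x_2 = (x_1 − 5)/19 = -2/7
  x_2 = -2/7;  a_2 = 16;  x_3 = (x_2 − 16)/19 = -6/7
Digits: (10, 5, 16).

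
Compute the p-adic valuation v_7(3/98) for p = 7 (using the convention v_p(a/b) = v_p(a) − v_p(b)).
v_7(3/98) = -2

Factor powers of 7 from the numerator and denominator of the reduced fraction: 3 = 7^0 · 3 and 98 = 7^2 · 2. Apply v_p(a/b) = v_p(a) − v_p(b): v_7(3/98) = 0 − 2 = -2.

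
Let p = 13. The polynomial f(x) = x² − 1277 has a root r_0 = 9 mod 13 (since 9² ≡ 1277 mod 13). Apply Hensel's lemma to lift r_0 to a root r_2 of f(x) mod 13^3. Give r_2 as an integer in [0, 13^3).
r_2 = 451 (mod 2197)

Hensel's recurrence: r_{i+1} = r_i − f(r_i)·(f′(r_i))^{-1} mod 13^{i+2}, with f′(x) = 2x. Iterate:
  r_0 = 9 (mod 13)
  r_1 = 113 (mod 169)
  r_2 = 451 (mod 2197)
Final: r_2 = 451, and one checks f(r_2) ≡ 0 mod 13^3.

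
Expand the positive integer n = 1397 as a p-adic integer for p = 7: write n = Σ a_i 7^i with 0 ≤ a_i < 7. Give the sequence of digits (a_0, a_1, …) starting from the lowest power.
(a_0, a_1, …) = (4, 3, 0, 4)

Repeated division by 7 gives the digits low-to-high: 1397 = 4 + 3·7^1 + 4·7^3. Digit sequence: (4, 3, 0, 4).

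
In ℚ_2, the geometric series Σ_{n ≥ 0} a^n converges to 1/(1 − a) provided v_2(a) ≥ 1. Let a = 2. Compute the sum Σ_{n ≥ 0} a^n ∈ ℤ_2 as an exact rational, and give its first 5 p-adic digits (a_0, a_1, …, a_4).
Σ a^n = 1/(1 − a) = -1;  first 5 digits = (1, 1, 1, 1, 1)

v_2(a) = 1 ≥ 1, so the series converges in ℤ_2 to 1/(1 − a) = 1/(1 − 2) = -1. Expand this rational in ℤ_2: compute digits iteratively via d_i = x_i mod 2, x_{i+1} = (x_i − d_i)/2. The first 5 digits are (1, 1, 1, 1, 1).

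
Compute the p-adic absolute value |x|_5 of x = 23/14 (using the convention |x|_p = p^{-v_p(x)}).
|23/14|_5 = 1

Step 1 — compute v_5(x) by factoring powers of 5 out of the numerator and denominator: v_5(23/14) = 0. Step 2 — apply |x|_p = p^{-v_p(x)} = 5^{0} = 1.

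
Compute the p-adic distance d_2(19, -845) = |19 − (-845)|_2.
d_2(19, -845) = 1/32

Step 1 — x − y = 19 − (-845) = 864. Step 2 — v_2(864) = 5 (factor: 864 = (2^5 · 27); the sign does not affect v_p). Step 3 — |x − y|_2 = 2^{-5} = 1/32.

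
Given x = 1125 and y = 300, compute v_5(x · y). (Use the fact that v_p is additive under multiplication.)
v_5(337500) = 5

v_p(x) = 3 (factor: 1125 = 5^3 · 9); v_p(y) = 2 (factor: 300 = 5^2 · 12). Additivity: v_p(xy) = v_p(x) + v_p(y) = 3 + 2 = 5. (Direct check: xy = 337500 = 5^5 · (108).)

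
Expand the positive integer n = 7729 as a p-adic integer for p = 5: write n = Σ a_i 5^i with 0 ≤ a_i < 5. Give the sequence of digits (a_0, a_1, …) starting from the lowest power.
(a_0, a_1, …) = (4, 0, 4, 1, 2, 2)

Repeated division by 5 gives the digits low-to-high: 7729 = 4 + 4·5^2 + 1·5^3 + 2·5^4 + 2·5^5. Digit sequence: (4, 0, 4, 1, 2, 2).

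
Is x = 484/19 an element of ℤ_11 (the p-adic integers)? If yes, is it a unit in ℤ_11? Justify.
x ∈ ℤ_11 but not a unit; v_11(x) = 2 > 0

ℤ_11 = {x ∈ ℚ_11 : v_11(x) ≥ 0} and ℤ_11^× = {x ∈ ℤ_11 : v_11(x) = 0}. Here v_11(484/19) = v_11(num) − v_11(den) = 2; compare against these criteria.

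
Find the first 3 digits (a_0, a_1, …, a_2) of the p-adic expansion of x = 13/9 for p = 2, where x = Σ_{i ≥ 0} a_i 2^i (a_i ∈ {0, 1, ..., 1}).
(a_0, …, a_2) = (1, 0, 1)

v_2(13/9) = 0 (numerator and denominator both coprime to 2), so x ∈ ℤ_2^×. Compute digits iteratively via a_i = x_i mod 2, x_{i+1} = (x_i − a_i)/2, with x_0 = x:
  x_0 = 13/9;  a_0 = 1;  x_1 = (x_0 − 1)/2 = 2/9
  x_1 = 2/9;  a_1 = 0;  x_2 = (x_1 − 0)/2 = 1/9
  x_2 = 1/9;  a_2 = 1;  x_3 = (x_2 − 1)/2 = -4/9
Digits: (1, 0, 1).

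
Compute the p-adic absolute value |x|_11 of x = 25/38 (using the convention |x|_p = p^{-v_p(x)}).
|25/38|_11 = 1

Step 1 — compute v_11(x) by factoring powers of 11 out of the numerator and denominator: v_11(25/38) = 0. Step 2 — apply |x|_p = p^{-v_p(x)} = 11^{0} = 1.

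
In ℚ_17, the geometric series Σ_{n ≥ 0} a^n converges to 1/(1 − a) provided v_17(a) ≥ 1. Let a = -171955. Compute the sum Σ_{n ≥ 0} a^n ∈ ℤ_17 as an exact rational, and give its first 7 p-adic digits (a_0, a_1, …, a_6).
Σ a^n = 1/(1 − a) = 1/171956;  first 7 digits = (1, 0, 0, 16, 14, 16, 0)

v_17(a) = 3 ≥ 1, so the series converges in ℤ_17 to 1/(1 − a) = 1/(1 − (-171955)) = 1/171956. Expand this rational in ℤ_17: compute digits iteratively via d_i = x_i mod 17, x_{i+1} = (x_i − d_i)/17. The first 7 digits are (1, 0, 0, 16, 14, 16, 0).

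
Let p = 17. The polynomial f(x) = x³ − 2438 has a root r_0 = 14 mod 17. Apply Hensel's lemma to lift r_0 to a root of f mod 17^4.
r_3 = 78707 (mod 83521)

Hensel: r_{i+1} = r_i − f(r_i)/f′(r_i) mod 17^{i+2}, where f′(x) = 3x². Iterate:
  r_0 = 14 (mod 17)
  r_1 = 99 (mod 289)
  r_2 = 99 (mod 4913)
  r_3 = 78707 (mod 83521)
Final: r = 78707 with f(r) ≡ 0 mod 17^4.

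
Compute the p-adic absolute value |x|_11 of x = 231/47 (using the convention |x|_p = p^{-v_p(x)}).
|231/47|_11 = 1/11

Step 1 — compute v_11(x) by factoring powers of 11 out of the numerator and denominator: v_11(231/47) = 1. Step 2 — apply |x|_p = p^{-v_p(x)} = 11^{-1} = 1/11.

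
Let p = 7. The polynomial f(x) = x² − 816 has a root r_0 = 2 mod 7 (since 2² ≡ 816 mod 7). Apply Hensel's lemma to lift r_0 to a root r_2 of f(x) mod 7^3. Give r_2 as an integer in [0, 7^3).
r_2 = 107 (mod 343)

Hensel's recurrence: r_{i+1} = r_i − f(r_i)·(f′(r_i))^{-1} mod 7^{i+2}, with f′(x) = 2x. Iterate:
  r_0 = 2 (mod 7)
  r_1 = 9 (mod 49)
  r_2 = 107 (mod 343)
Final: r_2 = 107, and one checks f(r_2) ≡ 0 mod 7^3.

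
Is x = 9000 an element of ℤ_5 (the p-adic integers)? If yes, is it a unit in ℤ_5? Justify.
x ∈ ℤ_5 but not a unit; v_5(x) = 3 > 0

ℤ_5 = {x ∈ ℚ_5 : v_5(x) ≥ 0} and ℤ_5^× = {x ∈ ℤ_5 : v_5(x) = 0}. Here v_5(9000) = v_5(num) − v_5(den) = 3; compare against these criteria.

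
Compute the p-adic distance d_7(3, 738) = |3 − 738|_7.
d_7(3, 738) = 1/49

Step 1 — x − y = 3 − 738 = -735. Step 2 — v_7(-735) = 2 (factor: -735 = −(7^2 · 15); the sign does not affect v_p). Step 3 — |x − y|_7 = 7^{-2} = 1/49.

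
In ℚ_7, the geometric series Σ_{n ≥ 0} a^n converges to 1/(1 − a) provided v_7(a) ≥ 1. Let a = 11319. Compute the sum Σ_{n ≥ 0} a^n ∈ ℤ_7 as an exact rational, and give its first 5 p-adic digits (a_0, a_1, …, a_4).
Σ a^n = 1/(1 − a) = -1/11318;  first 5 digits = (1, 0, 0, 5, 4)

v_7(a) = 3 ≥ 1, so the series converges in ℤ_7 to 1/(1 − a) = 1/(1 − 11319) = -1/11318. Expand this rational in ℤ_7: compute digits iteratively via d_i = x_i mod 7, x_{i+1} = (x_i − d_i)/7. The first 5 digits are (1, 0, 0, 5, 4).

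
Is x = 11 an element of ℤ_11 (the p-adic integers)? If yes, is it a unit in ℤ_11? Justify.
x ∈ ℤ_11 but not a unit; v_11(x) = 1 > 0

ℤ_11 = {x ∈ ℚ_11 : v_11(x) ≥ 0} and ℤ_11^× = {x ∈ ℤ_11 : v_11(x) = 0}. Here v_11(11) = v_11(num) − v_11(den) = 1; compare against these criteria.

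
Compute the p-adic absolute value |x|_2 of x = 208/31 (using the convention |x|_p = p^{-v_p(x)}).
|208/31|_2 = 1/16

Step 1 — compute v_2(x) by factoring powers of 2 out of the numerator and denominator: v_2(208/31) = 4. Step 2 — apply |x|_p = p^{-v_p(x)} = 2^{-4} = 1/16.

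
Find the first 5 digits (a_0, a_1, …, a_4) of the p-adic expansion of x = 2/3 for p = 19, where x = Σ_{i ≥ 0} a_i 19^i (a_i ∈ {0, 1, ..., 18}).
(a_0, …, a_4) = (7, 6, 6, 6, 6)

v_19(2/3) = 0 (numerator and denominator both coprime to 19), so x ∈ ℤ_19^×. Compute digits iteratively via a_i = x_i mod 19, x_{i+1} = (x_i − a_i)/19, with x_0 = x:
  x_0 = 2/3;  a_0 = 7;  x_1 = (x_0 − 7)/19 = -1/3
  x_1 = -1/3;  a_1 = 6;  x_2 = (x_1 − 6)/19 = -1/3
  x_2 = -1/3;  a_2 = 6;  x_3 = (x_2 − 6)/19 = -1/3
  x_3 = -1/3;  a_3 = 6;  x_4 = (x_3 − 6)/19 = -1/3
  x_4 = -1/3;  a_4 = 6;  x_5 = (x_4 − 6)/19 = -1/3
Digits: (7, 6, 6, 6, 6).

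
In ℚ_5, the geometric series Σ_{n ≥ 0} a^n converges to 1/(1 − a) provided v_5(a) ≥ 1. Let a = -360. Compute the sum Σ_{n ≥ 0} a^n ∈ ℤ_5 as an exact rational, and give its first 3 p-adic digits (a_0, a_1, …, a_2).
Σ a^n = 1/(1 − a) = 1/361;  first 3 digits = (1, 3, 4)

v_5(a) = 1 ≥ 1, so the series converges in ℤ_5 to 1/(1 − a) = 1/(1 − (-360)) = 1/361. Expand this rational in ℤ_5: compute digits iteratively via d_i = x_i mod 5, x_{i+1} = (x_i − d_i)/5. The first 3 digits are (1, 3, 4).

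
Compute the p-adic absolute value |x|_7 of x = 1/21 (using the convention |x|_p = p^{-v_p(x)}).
|1/21|_7 = 7

Step 1 — compute v_7(x) by factoring powers of 7 out of the numerator and denominator: v_7(1/21) = -1. Step 2 — apply |x|_p = p^{-v_p(x)} = 7^{1} = 7.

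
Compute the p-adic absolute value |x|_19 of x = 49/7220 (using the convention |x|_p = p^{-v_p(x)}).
|49/7220|_19 = 361

Step 1 — compute v_19(x) by factoring powers of 19 out of the numerator and denominator: v_19(49/7220) = -2. Step 2 — apply |x|_p = p^{-v_p(x)} = 19^{2} = 361.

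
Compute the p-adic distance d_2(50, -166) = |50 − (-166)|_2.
d_2(50, -166) = 1/8

Step 1 — x − y = 50 − (-166) = 216. Step 2 — v_2(216) = 3 (factor: 216 = (2^3 · 27); the sign does not affect v_p). Step 3 — |x − y|_2 = 2^{-3} = 1/8.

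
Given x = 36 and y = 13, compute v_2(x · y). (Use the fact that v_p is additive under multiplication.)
v_2(468) = 2

v_p(x) = 2 (factor: 36 = 2^2 · 9); v_p(y) = 0 (factor: 13 = 2^0 · 13). Additivity: v_p(xy) = v_p(x) + v_p(y) = 2 + 0 = 2. (Direct check: xy = 468 = 2^2 · (117).)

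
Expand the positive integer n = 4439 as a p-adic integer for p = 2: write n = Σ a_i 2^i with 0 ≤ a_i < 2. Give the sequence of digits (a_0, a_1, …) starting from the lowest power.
(a_0, a_1, …) = (1, 1, 1, 0, 1, 0, 1, 0, 1, 0, 0, 0, 1)

Repeated division by 2 gives the digits low-to-high: 4439 = 1 + 1·2^1 + 1·2^2 + 1·2^4 + 1·2^6 + 1·2^8 + 1·2^12. Digit sequence: (1, 1, 1, 0, 1, 0, 1, 0, 1, 0, 0, 0, 1).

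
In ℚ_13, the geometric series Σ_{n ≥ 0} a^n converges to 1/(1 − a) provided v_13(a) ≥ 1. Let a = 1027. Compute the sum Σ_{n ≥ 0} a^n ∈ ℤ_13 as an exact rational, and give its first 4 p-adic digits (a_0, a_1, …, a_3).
Σ a^n = 1/(1 − a) = -1/1026;  first 4 digits = (1, 1, 7, 0)

v_13(a) = 1 ≥ 1, so the series converges in ℤ_13 to 1/(1 − a) = 1/(1 − 1027) = -1/1026. Expand this rational in ℤ_13: compute digits iteratively via d_i = x_i mod 13, x_{i+1} = (x_i − d_i)/13. The first 4 digits are (1, 1, 7, 0).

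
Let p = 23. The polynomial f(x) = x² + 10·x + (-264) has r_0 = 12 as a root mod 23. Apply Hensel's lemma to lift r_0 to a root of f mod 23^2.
r_1 = 12 (mod 529)

Hensel: r_{i+1} = r_i − f(r_i)·(f′(r_i))^{-1} mod 23^{i+2}, f′(x) = 2x + 10. Iterate:
  r_0 = 12 (mod 23)
  r_1 = 12 (mod 529)
Final: r = 12 satisfies f(r) ≡ 0 mod 23^2.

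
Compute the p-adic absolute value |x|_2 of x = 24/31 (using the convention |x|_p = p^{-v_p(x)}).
|24/31|_2 = 1/8

Step 1 — compute v_2(x) by factoring powers of 2 out of the numerator and denominator: v_2(24/31) = 3. Step 2 — apply |x|_p = p^{-v_p(x)} = 2^{-3} = 1/8.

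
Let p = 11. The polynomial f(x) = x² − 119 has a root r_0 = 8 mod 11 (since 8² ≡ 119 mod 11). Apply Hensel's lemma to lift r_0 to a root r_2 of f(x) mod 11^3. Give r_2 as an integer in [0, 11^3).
r_2 = 503 (mod 1331)

Hensel's recurrence: r_{i+1} = r_i − f(r_i)·(f′(r_i))^{-1} mod 11^{i+2}, with f′(x) = 2x. Iterate:
  r_0 = 8 (mod 11)
  r_1 = 19 (mod 121)
  r_2 = 503 (mod 1331)
Final: r_2 = 503, and one checks f(r_2) ≡ 0 mod 11^3.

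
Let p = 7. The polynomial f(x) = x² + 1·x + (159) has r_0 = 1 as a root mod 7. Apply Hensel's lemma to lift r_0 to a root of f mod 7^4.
r_3 = 2087 (mod 2401)

Hensel: r_{i+1} = r_i − f(r_i)·(f′(r_i))^{-1} mod 7^{i+2}, f′(x) = 2x + 1. Iterate:
  r_0 = 1 (mod 7)
  r_1 = 29 (mod 49)
  r_2 = 29 (mod 343)
  r_3 = 2087 (mod 2401)
Final: r = 2087 satisfies f(r) ≡ 0 mod 7^4.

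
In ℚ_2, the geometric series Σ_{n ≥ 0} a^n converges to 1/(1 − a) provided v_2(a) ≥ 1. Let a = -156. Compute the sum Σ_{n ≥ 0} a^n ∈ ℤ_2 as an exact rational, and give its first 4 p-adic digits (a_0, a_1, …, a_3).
Σ a^n = 1/(1 − a) = 1/157;  first 4 digits = (1, 0, 1, 0)

v_2(a) = 2 ≥ 1, so the series converges in ℤ_2 to 1/(1 − a) = 1/(1 − (-156)) = 1/157. Expand this rational in ℤ_2: compute digits iteratively via d_i = x_i mod 2, x_{i+1} = (x_i − d_i)/2. The first 4 digits are (1, 0, 1, 0).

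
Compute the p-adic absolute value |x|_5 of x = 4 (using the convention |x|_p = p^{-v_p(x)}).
|4|_5 = 1

Step 1 — compute v_5(x) by factoring powers of 5 out of the numerator and denominator: v_5(4) = 0. Step 2 — apply |x|_p = p^{-v_p(x)} = 5^{0} = 1.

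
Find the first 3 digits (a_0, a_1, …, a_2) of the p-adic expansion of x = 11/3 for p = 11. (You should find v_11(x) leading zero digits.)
(a_0, …, a_2) = (0, 4, 7)

v_11(11/3) = 1, so a_0 = ... = a_0 = 0. Factor out: x = 11^1 · u with u = 1/3 a unit in ℤ_11. Expand u iteratively via a_{v+i} = u_i mod 11, u_{i+1} = (u_i − a_{v+i})/11:
  u_0 = 1/3;  a_1 = 4;  u_1 = (u_0 − 4)/11 = -1/3
  u_1 = -1/3;  a_2 = 7;  u_2 = (u_1 − 7)/11 = -2/3
Digits: (0, 4, 7).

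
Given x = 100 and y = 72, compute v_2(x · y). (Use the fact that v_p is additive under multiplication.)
v_2(7200) = 5

v_p(x) = 2 (factor: 100 = 2^2 · 25); v_p(y) = 3 (factor: 72 = 2^3 · 9). Additivity: v_p(xy) = v_p(x) + v_p(y) = 2 + 3 = 5. (Direct check: xy = 7200 = 2^5 · (225).)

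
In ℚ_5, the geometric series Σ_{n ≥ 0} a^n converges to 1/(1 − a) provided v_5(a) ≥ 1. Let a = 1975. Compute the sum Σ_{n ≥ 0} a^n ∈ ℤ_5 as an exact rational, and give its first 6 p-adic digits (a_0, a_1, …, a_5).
Σ a^n = 1/(1 − a) = -1/1974;  first 6 digits = (1, 0, 4, 0, 4, 3)

v_5(a) = 2 ≥ 1, so the series converges in ℤ_5 to 1/(1 − a) = 1/(1 − 1975) = -1/1974. Expand this rational in ℤ_5: compute digits iteratively via d_i = x_i mod 5, x_{i+1} = (x_i − d_i)/5. The first 6 digits are (1, 0, 4, 0, 4, 3).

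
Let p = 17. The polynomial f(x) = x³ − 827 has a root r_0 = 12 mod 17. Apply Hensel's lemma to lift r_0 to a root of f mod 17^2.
r_1 = 131 (mod 289)

Hensel: r_{i+1} = r_i − f(r_i)/f′(r_i) mod 17^{i+2}, where f′(x) = 3x². Iterate:
  r_0 = 12 (mod 17)
  r_1 = 131 (mod 289)
Final: r = 131 with f(r) ≡ 0 mod 17^2.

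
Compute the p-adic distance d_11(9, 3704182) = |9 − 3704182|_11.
d_11(9, 3704182) = 1/161051

Step 1 — x − y = 9 − 3704182 = -3704173. Step 2 — v_11(-3704173) = 5 (factor: -3704173 = −(11^5 · 23); the sign does not affect v_p). Step 3 — |x − y|_11 = 11^{-5} = 1/161051.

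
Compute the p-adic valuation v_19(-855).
v_19(-855) = 1

v_19(n) is the largest exponent k such that 19^k divides n. Factor out: -855 = -19^1 · 45. (Sign doesn't affect v_p.) So v_19(-855) = 1.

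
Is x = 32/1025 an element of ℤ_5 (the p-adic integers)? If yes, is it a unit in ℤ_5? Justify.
x ∉ ℤ_5 (v_5(x) = -2 < 0)

ℤ_5 = {x ∈ ℚ_5 : v_5(x) ≥ 0} and ℤ_5^× = {x ∈ ℤ_5 : v_5(x) = 0}. Here v_5(32/1025) = v_5(num) − v_5(den) = -2; compare against these criteria.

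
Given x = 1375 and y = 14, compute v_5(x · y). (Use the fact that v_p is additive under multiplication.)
v_5(19250) = 3

v_p(x) = 3 (factor: 1375 = 5^3 · 11); v_p(y) = 0 (factor: 14 = 5^0 · 14). Additivity: v_p(xy) = v_p(x) + v_p(y) = 3 + 0 = 3. (Direct check: xy = 19250 = 5^3 · (154).)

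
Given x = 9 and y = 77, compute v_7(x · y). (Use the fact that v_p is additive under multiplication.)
v_7(693) = 1

v_p(x) = 0 (factor: 9 = 7^0 · 9); v_p(y) = 1 (factor: 77 = 7^1 · 11). Additivity: v_p(xy) = v_p(x) + v_p(y) = 0 + 1 = 1. (Direct check: xy = 693 = 7^1 · (99).)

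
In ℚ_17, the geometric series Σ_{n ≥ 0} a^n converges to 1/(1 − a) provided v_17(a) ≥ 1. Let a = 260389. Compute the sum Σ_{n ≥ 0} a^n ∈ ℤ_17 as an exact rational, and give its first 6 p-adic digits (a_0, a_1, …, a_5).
Σ a^n = 1/(1 − a) = -1/260388;  first 6 digits = (1, 0, 0, 2, 3, 0)

v_17(a) = 3 ≥ 1, so the series converges in ℤ_17 to 1/(1 − a) = 1/(1 − 260389) = -1/260388. Expand this rational in ℤ_17: compute digits iteratively via d_i = x_i mod 17, x_{i+1} = (x_i − d_i)/17. The first 6 digits are (1, 0, 0, 2, 3, 0).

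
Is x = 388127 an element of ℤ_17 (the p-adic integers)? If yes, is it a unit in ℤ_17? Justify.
x ∈ ℤ_17 but not a unit; v_17(x) = 3 > 0

ℤ_17 = {x ∈ ℚ_17 : v_17(x) ≥ 0} and ℤ_17^× = {x ∈ ℤ_17 : v_17(x) = 0}. Here v_17(388127) = v_17(num) − v_17(den) = 3; compare against these criteria.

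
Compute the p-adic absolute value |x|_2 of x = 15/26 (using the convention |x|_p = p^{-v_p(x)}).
|15/26|_2 = 2

Step 1 — compute v_2(x) by factoring powers of 2 out of the numerator and denominator: v_2(15/26) = -1. Step 2 — apply |x|_p = p^{-v_p(x)} = 2^{1} = 2.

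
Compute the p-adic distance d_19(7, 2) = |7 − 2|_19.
d_19(7, 2) = 1

Step 1 — x − y = 7 − 2 = 5. Step 2 — v_19(5) = 0 (factor: 5 = (19^0 · 5); the sign does not affect v_p). Step 3 — |x − y|_19 = 19^{0} = 1.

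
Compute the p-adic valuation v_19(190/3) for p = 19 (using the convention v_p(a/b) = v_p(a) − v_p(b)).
v_19(190/3) = 1

Factor powers of 19 from the numerator and denominator of the reduced fraction: 190 = 19^1 · 10 and 3 = 19^0 · 3. Apply v_p(a/b) = v_p(a) − v_p(b): v_19(190/3) = 1 − 0 = 1.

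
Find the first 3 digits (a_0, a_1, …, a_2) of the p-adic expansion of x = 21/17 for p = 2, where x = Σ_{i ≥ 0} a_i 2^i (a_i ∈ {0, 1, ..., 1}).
(a_0, …, a_2) = (1, 0, 1)

v_2(21/17) = 0 (numerator and denominator both coprime to 2), so x ∈ ℤ_2^×. Compute digits iteratively via a_i = x_i mod 2, x_{i+1} = (x_i − a_i)/2, with x_0 = x:
  x_0 = 21/17;  a_0 = 1;  x_1 = (x_0 − 1)/2 = 2/17
  x_1 = 2/17;  a_1 = 0;  x_2 = (x_1 − 0)/2 = 1/17
  x_2 = 1/17;  a_2 = 1;  x_3 = (x_2 − 1)/2 = -8/17
Digits: (1, 0, 1).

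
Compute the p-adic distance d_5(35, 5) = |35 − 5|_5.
d_5(35, 5) = 1/5

Step 1 — x − y = 35 − 5 = 30. Step 2 — v_5(30) = 1 (factor: 30 = (5^1 · 6); the sign does not affect v_p). Step 3 — |x − y|_5 = 5^{-1} = 1/5.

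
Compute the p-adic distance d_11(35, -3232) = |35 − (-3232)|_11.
d_11(35, -3232) = 1/121

Step 1 — x − y = 35 − (-3232) = 3267. Step 2 — v_11(3267) = 2 (factor: 3267 = (11^2 · 27); the sign does not affect v_p). Step 3 — |x − y|_11 = 11^{-2} = 1/121.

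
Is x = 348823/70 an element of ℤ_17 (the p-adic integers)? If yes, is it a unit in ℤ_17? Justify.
x ∈ ℤ_17 but not a unit; v_17(x) = 3 > 0

ℤ_17 = {x ∈ ℚ_17 : v_17(x) ≥ 0} and ℤ_17^× = {x ∈ ℤ_17 : v_17(x) = 0}. Here v_17(348823/70) = v_17(num) − v_17(den) = 3; compare against these criteria.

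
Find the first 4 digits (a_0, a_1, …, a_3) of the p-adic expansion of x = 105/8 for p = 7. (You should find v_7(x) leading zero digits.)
(a_0, …, a_3) = (0, 1, 1, 6)

v_7(105/8) = 1, so a_0 = ... = a_0 = 0. Factor out: x = 7^1 · u with u = 15/8 a unit in ℤ_7. Expand u iteratively via a_{v+i} = u_i mod 7, u_{i+1} = (u_i − a_{v+i})/7:
  u_0 = 15/8;  a_1 = 1;  u_1 = (u_0 − 1)/7 = 1/8
  u_1 = 1/8;  a_2 = 1;  u_2 = (u_1 − 1)/7 = -1/8
  u_2 = -1/8;  a_3 = 6;  u_3 = (u_2 − 6)/7 = -7/8
Digits: (0, 1, 1, 6).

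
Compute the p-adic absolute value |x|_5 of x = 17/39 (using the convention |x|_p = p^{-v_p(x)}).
|17/39|_5 = 1

Step 1 — compute v_5(x) by factoring powers of 5 out of the numerator and denominator: v_5(17/39) = 0. Step 2 — apply |x|_p = p^{-v_p(x)} = 5^{0} = 1.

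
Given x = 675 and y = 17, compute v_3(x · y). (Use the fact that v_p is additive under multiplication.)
v_3(11475) = 3

v_p(x) = 3 (factor: 675 = 3^3 · 25); v_p(y) = 0 (factor: 17 = 3^0 · 17). Additivity: v_p(xy) = v_p(x) + v_p(y) = 3 + 0 = 3. (Direct check: xy = 11475 = 3^3 · (425).)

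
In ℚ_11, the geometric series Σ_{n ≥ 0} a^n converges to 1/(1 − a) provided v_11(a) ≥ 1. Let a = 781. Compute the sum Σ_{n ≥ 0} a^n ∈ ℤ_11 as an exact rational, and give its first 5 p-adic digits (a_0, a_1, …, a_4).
Σ a^n = 1/(1 − a) = -1/780;  first 5 digits = (1, 5, 9, 0, 6)

v_11(a) = 1 ≥ 1, so the series converges in ℤ_11 to 1/(1 − a) = 1/(1 − 781) = -1/780. Expand this rational in ℤ_11: compute digits iteratively via d_i = x_i mod 11, x_{i+1} = (x_i − d_i)/11. The first 5 digits are (1, 5, 9, 0, 6).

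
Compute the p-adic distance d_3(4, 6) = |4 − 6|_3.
d_3(4, 6) = 1

Step 1 — x − y = 4 − 6 = -2. Step 2 — v_3(-2) = 0 (factor: -2 = −(3^0 · 2); the sign does not affect v_p). Step 3 — |x − y|_3 = 3^{0} = 1.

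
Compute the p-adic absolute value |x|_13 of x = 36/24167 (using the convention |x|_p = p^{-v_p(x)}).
|36/24167|_13 = 2197

Step 1 — compute v_13(x) by factoring powers of 13 out of the numerator and denominator: v_13(36/24167) = -3. Step 2 — apply |x|_p = p^{-v_p(x)} = 13^{3} = 2197.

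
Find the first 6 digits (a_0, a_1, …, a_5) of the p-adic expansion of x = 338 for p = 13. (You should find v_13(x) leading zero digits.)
(a_0, …, a_5) = (0, 0, 2, 0, 0, 0)

v_13(338) = 2, so a_0 = ... = a_1 = 0. Factor out: x = 13^2 · u with u = 2 a unit in ℤ_13. Expand u iteratively via a_{v+i} = u_i mod 13, u_{i+1} = (u_i − a_{v+i})/13:
  u_0 = 2;  a_2 = 2;  u_1 = (u_0 − 2)/13 = 0
  u_1 = 0;  a_3 = 0;  u_2 = (u_1 − 0)/13 = 0
  u_2 = 0;  a_4 = 0;  u_3 = (u_2 − 0)/13 = 0
  u_3 = 0;  a_5 = 0;  u_4 = (u_3 − 0)/13 = 0
Digits: (0, 0, 2, 0, 0, 0).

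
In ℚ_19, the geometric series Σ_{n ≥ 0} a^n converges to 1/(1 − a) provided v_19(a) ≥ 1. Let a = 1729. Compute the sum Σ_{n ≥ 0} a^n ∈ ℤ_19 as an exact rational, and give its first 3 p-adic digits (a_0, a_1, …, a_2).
Σ a^n = 1/(1 − a) = -1/1728;  first 3 digits = (1, 15, 1)

v_19(a) = 1 ≥ 1, so the series converges in ℤ_19 to 1/(1 − a) = 1/(1 − 1729) = -1/1728. Expand this rational in ℤ_19: compute digits iteratively via d_i = x_i mod 19, x_{i+1} = (x_i − d_i)/19. The first 3 digits are (1, 15, 1).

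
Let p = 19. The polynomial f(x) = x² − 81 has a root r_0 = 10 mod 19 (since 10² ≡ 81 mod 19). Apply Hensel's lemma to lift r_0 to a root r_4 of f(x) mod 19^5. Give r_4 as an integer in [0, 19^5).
r_4 = 2476090 (mod 2476099)

Hensel's recurrence: r_{i+1} = r_i − f(r_i)·(f′(r_i))^{-1} mod 19^{i+2}, with f′(x) = 2x. Iterate:
  r_0 = 10 (mod 19)
  r_1 = 352 (mod 361)
  r_2 = 6850 (mod 6859)
  r_3 = 130312 (mod 130321)
  r_4 = 2476090 (mod 2476099)
Final: r_4 = 2476090, and one checks f(r_4) ≡ 0 mod 19^5.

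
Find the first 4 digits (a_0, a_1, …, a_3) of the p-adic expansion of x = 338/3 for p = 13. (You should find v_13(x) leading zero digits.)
(a_0, …, a_3) = (0, 0, 5, 4)

v_13(338/3) = 2, so a_0 = ... = a_1 = 0. Factor out: x = 13^2 · u with u = 2/3 a unit in ℤ_13. Expand u iteratively via a_{v+i} = u_i mod 13, u_{i+1} = (u_i − a_{v+i})/13:
  u_0 = 2/3;  a_2 = 5;  u_1 = (u_0 − 5)/13 = -1/3
  u_1 = -1/3;  a_3 = 4;  u_2 = (u_1 − 4)/13 = -1/3
Digits: (0, 0, 5, 4).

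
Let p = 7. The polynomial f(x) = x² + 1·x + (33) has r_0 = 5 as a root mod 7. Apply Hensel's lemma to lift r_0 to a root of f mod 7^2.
r_1 = 26 (mod 49)

Hensel: r_{i+1} = r_i − f(r_i)·(f′(r_i))^{-1} mod 7^{i+2}, f′(x) = 2x + 1. Iterate:
  r_0 = 5 (mod 7)
  r_1 = 26 (mod 49)
Final: r = 26 satisfies f(r) ≡ 0 mod 7^2.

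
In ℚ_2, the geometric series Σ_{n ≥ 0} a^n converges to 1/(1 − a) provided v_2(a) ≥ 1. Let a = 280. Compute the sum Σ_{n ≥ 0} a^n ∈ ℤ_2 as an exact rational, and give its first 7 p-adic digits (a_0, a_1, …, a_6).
Σ a^n = 1/(1 − a) = -1/279;  first 7 digits = (1, 0, 0, 1, 1, 0, 1)

v_2(a) = 3 ≥ 1, so the series converges in ℤ_2 to 1/(1 − a) = 1/(1 − 280) = -1/279. Expand this rational in ℤ_2: compute digits iteratively via d_i = x_i mod 2, x_{i+1} = (x_i − d_i)/2. The first 7 digits are (1, 0, 0, 1, 1, 0, 1).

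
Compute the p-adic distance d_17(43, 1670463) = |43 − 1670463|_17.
d_17(43, 1670463) = 1/83521

Step 1 — x − y = 43 − 1670463 = -1670420. Step 2 — v_17(-1670420) = 4 (factor: -1670420 = −(17^4 · 20); the sign does not affect v_p). Step 3 — |x − y|_17 = 17^{-4} = 1/83521.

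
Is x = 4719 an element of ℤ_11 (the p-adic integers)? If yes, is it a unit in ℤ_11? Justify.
x ∈ ℤ_11 but not a unit; v_11(x) = 2 > 0

ℤ_11 = {x ∈ ℚ_11 : v_11(x) ≥ 0} and ℤ_11^× = {x ∈ ℤ_11 : v_11(x) = 0}. Here v_11(4719) = v_11(num) − v_11(den) = 2; compare against these criteria.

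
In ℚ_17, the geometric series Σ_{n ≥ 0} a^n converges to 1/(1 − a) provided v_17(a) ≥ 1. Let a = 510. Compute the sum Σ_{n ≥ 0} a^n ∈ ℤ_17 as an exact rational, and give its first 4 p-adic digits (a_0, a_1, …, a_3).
Σ a^n = 1/(1 − a) = -1/509;  first 4 digits = (1, 13, 0, 6)

v_17(a) = 1 ≥ 1, so the series converges in ℤ_17 to 1/(1 − a) = 1/(1 − 510) = -1/509. Expand this rational in ℤ_17: compute digits iteratively via d_i = x_i mod 17, x_{i+1} = (x_i − d_i)/17. The first 4 digits are (1, 13, 0, 6).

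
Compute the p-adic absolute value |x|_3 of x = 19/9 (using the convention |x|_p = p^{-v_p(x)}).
|19/9|_3 = 9

Step 1 — compute v_3(x) by factoring powers of 3 out of the numerator and denominator: v_3(19/9) = -2. Step 2 — apply |x|_p = p^{-v_p(x)} = 3^{2} = 9.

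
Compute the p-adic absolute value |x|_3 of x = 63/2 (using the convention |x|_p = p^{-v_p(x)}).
|63/2|_3 = 1/9

Step 1 — compute v_3(x) by factoring powers of 3 out of the numerator and denominator: v_3(63/2) = 2. Step 2 — apply |x|_p = p^{-v_p(x)} = 3^{-2} = 1/9.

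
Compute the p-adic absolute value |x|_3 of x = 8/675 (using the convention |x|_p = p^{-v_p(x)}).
|8/675|_3 = 27

Step 1 — compute v_3(x) by factoring powers of 3 out of the numerator and denominator: v_3(8/675) = -3. Step 2 — apply |x|_p = p^{-v_p(x)} = 3^{3} = 27.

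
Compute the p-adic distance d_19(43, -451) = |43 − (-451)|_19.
d_19(43, -451) = 1/19

Step 1 — x − y = 43 − (-451) = 494. Step 2 — v_19(494) = 1 (factor: 494 = (19^1 · 26); the sign does not affect v_p). Step 3 — |x − y|_19 = 19^{-1} = 1/19.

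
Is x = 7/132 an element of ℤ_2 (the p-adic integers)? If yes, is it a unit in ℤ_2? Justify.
x ∉ ℤ_2 (v_2(x) = -2 < 0)

ℤ_2 = {x ∈ ℚ_2 : v_2(x) ≥ 0} and ℤ_2^× = {x ∈ ℤ_2 : v_2(x) = 0}. Here v_2(7/132) = v_2(num) − v_2(den) = -2; compare against these criteria.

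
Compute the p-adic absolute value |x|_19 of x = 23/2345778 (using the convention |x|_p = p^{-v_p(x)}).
|23/2345778|_19 = 130321

Step 1 — compute v_19(x) by factoring powers of 19 out of the numerator and denominator: v_19(23/2345778) = -4. Step 2 — apply |x|_p = p^{-v_p(x)} = 19^{4} = 130321.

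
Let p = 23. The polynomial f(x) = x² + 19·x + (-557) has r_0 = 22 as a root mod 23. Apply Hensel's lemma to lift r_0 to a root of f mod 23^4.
r_3 = 205596 (mod 279841)

Hensel: r_{i+1} = r_i − f(r_i)·(f′(r_i))^{-1} mod 23^{i+2}, f′(x) = 2x + 19. Iterate:
  r_0 = 22 (mod 23)
  r_1 = 344 (mod 529)
  r_2 = 10924 (mod 12167)
  r_3 = 205596 (mod 279841)
Final: r = 205596 satisfies f(r) ≡ 0 mod 23^4.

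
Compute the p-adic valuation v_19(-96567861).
v_19(-96567861) = 5

v_19(n) is the largest exponent k such that 19^k divides n. Factor out: -96567861 = -19^5 · 39. (Sign doesn't affect v_p.) So v_19(-96567861) = 5.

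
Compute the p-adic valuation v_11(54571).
v_11(54571) = 3

v_11(n) is the largest exponent k such that 11^k divides n. Factor out: 54571 = 11^3 · 41. (Sign doesn't affect v_p.) So v_11(54571) = 3.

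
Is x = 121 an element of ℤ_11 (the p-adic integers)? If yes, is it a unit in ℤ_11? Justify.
x ∈ ℤ_11 but not a unit; v_11(x) = 2 > 0

ℤ_11 = {x ∈ ℚ_11 : v_11(x) ≥ 0} and ℤ_11^× = {x ∈ ℤ_11 : v_11(x) = 0}. Here v_11(121) = v_11(num) − v_11(den) = 2; compare against these criteria.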